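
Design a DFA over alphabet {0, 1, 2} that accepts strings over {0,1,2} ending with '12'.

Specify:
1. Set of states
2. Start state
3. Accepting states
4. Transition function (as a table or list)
One valid DFA (any DFA recognizing the same language is acceptable):
States: {q0, q1, q2}
Start: q0
Accepting: {q2}
Transitions (accepting states marked with *):
State | 0 | 1 | 2 | Accepting
-----------------------------
q0    | q0 | q1 | q0 |  
q1    | q0 | q1 | q2 |  
q2    | q0 | q1 | q0 | *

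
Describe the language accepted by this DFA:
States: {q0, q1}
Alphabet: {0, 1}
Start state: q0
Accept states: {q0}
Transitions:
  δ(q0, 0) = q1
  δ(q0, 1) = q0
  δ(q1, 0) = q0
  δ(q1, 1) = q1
Analyzing the DFA structure:
Start state: q0
Accept states: {q0}
Interpreting what each state remembers (checking against the transitions):
  q0: an even number of 0s has been read so far
  q1: an odd number of 0s has been read so far
  δ(q0, 0): in q0 (an even number of 0s has been read so far), after reading 0 we have: an odd number of 0s has been read so far → q1
  δ(q0, 1): in q0 (an even number of 0s has been read so far), after reading 1 we have: an even number of 0s has been read so far → q0
  δ(q1, 0): in q1 (an odd number of 0s has been read so far), after reading 0 we have: an even number of 0s has been read so far → q0
  δ(q1, 1): in q1 (an odd number of 0s has been read so far), after reading 1 we have: an odd number of 0s has been read so far → q1
A string is accepted iff it ends in {q0}, i.e. an even number of 0s has been read so far.
Language: All binary strings with an even number of 0s

Final answer: All binary strings with an even number of 0s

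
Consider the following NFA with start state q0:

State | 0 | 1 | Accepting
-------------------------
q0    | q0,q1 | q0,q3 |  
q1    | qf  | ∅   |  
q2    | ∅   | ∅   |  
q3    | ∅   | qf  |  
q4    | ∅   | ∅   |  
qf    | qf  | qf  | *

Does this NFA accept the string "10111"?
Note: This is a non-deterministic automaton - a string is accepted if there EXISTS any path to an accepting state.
Track the set of states the NFA could be in: start {q0}
Read '1': {q0} → {q0, q3}
Read '0': {q0, q3} → {q0, q1}
Read '1': {q0, q1} → {q0, q3}
Read '1': {q0, q3} → {q0, q3, qf}
Read '1': {q0, q3, qf} → {q0, q3, qf}
Final set {q0, q3, qf} contains accepting state(s) {qf} → accepted.

Final answer: Yes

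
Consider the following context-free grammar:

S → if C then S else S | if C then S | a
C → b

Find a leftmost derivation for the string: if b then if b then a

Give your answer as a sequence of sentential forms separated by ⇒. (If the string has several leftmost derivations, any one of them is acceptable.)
Start with S.
Step 1: the leftmost non-terminal is S; apply S → if C then S:  if C then S
Step 2: the leftmost non-terminal is C; apply C → b:  if b then S
Step 3: the leftmost non-terminal is S; apply S → if C then S:  if b then if C then S
Step 4: the leftmost non-terminal is C; apply C → b:  if b then if b then S
Step 5: the leftmost non-terminal is S; apply S → a:  if b then if b then a

Final answer: S ⇒ if C then S ⇒ if b then S ⇒ if b then if C then S ⇒ if b then if b then S ⇒ if b then if b then a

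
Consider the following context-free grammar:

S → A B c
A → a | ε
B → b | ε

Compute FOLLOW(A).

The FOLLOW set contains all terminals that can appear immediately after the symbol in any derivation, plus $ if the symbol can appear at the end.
A occurs in S → A B c followed by B c. Add FIRST(B) minus ε = {b}; B is nullable (B → ε), so what follows B can also follow A: the terminal c. FOLLOW(A) = {b, c}.

Final answer: {b, c}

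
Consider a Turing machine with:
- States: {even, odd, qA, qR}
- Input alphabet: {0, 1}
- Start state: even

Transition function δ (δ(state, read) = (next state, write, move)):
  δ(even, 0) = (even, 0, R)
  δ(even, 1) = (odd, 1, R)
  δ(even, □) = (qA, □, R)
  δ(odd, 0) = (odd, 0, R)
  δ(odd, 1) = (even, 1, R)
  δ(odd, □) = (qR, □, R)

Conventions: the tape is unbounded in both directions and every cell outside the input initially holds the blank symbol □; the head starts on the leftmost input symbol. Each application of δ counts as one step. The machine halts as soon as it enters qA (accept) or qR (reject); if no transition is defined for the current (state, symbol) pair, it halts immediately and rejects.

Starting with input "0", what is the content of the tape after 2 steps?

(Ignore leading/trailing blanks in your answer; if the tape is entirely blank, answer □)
Step 0: [even]0 (head at position 0)
Step 1: δ(even, 0) = (even, 0, R)  ⊢  0[even]□ (head at position 1)
Step 2: δ(even, □) = (qA, □, R)  ⊢  0□[qA]□ (head at position 2)
Tape after 2 steps (ignoring surrounding blanks): 0

Final answer: Tape: 0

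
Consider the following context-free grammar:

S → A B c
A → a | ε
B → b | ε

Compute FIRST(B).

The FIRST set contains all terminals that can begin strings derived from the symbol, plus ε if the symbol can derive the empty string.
B → b contributes b; B → ε makes B nullable, contributing ε. FIRST(B) = {b, ε}.

Final answer: {b, ε}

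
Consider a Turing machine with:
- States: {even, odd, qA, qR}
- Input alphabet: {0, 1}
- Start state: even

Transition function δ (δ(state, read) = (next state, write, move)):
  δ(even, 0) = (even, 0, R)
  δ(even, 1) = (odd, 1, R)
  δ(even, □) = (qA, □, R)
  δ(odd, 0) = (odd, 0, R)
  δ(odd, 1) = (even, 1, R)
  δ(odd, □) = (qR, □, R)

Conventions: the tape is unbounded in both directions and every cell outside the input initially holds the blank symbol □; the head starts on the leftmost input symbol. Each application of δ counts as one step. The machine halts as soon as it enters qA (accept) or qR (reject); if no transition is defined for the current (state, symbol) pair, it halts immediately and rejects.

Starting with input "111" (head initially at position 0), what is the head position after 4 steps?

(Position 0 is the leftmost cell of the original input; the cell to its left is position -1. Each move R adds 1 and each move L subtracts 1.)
Step 0: [even]111 (head at position 0)
Step 1: δ(even, 1) = (odd, 1, R)  ⊢  1[odd]11 (head at position 1)
Step 2: δ(odd, 1) = (even, 1, R)  ⊢  11[even]1 (head at position 2)
Step 3: δ(even, 1) = (odd, 1, R)  ⊢  111[odd]□ (head at position 3)
Step 4: δ(odd, □) = (qR, □, R)  ⊢  111□[qR]□ (head at position 4)
Head position after 4 steps: 4

Final answer: Position 4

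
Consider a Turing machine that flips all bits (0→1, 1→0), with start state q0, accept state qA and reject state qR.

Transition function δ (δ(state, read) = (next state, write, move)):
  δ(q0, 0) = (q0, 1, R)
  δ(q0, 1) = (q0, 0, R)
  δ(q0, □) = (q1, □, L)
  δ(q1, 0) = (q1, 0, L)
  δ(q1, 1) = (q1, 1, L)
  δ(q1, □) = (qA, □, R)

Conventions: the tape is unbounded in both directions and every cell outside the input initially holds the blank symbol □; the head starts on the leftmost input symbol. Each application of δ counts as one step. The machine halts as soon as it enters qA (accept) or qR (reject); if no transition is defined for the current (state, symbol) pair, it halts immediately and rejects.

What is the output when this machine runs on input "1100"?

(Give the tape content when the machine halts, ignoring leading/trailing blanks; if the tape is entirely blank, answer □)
Step 0: [q0]1100 (head at position 0)
Step 1: δ(q0, 1) = (q0, 0, R)  ⊢  0[q0]100 (head at position 1)
Step 2: δ(q0, 1) = (q0, 0, R)  ⊢  00[q0]00 (head at position 2)
Step 3: δ(q0, 0) = (q0, 1, R)  ⊢  001[q0]0 (head at position 3)
Step 4: δ(q0, 0) = (q0, 1, R)  ⊢  0011[q0]□ (head at position 4)
Step 5: δ(q0, □) = (q1, □, L)  ⊢  001[q1]1□ (head at position 3)
Step 6: δ(q1, 1) = (q1, 1, L)  ⊢  00[q1]11□ (head at position 2)
Step 7: δ(q1, 1) = (q1, 1, L)  ⊢  0[q1]011□ (head at position 1)
Step 8: δ(q1, 0) = (q1, 0, L)  ⊢  [q1]0011□ (head at position 0)
Step 9: δ(q1, 0) = (q1, 0, L)  ⊢  [q1]□0011□ (head at position -1)
Step 10: δ(q1, □) = (qA, □, R)  ⊢  □[qA]0011□ (head at position 0)
The machine is in qA, so it halts and accepts.
Tape content when halted (ignoring surrounding blanks): 0011

Final answer: Output: 0011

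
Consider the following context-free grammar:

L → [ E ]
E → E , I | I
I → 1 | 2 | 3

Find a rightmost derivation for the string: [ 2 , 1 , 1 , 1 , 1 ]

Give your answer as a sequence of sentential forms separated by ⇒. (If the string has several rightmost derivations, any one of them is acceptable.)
Start with L.
Step 1: the rightmost non-terminal is L; apply L → [ E ]:  [ E ]
Step 2: the rightmost non-terminal is E; apply E → E , I:  [ E , I ]
Step 3: the rightmost non-terminal is I; apply I → 1:  [ E , 1 ]
Step 4: the rightmost non-terminal is E; apply E → E , I:  [ E , I , 1 ]
Step 5: the rightmost non-terminal is I; apply I → 1:  [ E , 1 , 1 ]
Step 6: the rightmost non-terminal is E; apply E → E , I:  [ E , I , 1 , 1 ]
Step 7: the rightmost non-terminal is I; apply I → 1:  [ E , 1 , 1 , 1 ]
Step 8: the rightmost non-terminal is E; apply E → E , I:  [ E , I , 1 , 1 , 1 ]
Step 9: the rightmost non-terminal is I; apply I → 1:  [ E , 1 , 1 , 1 , 1 ]
Step 10: the rightmost non-terminal is E; apply E → I:  [ I , 1 , 1 , 1 , 1 ]
Step 11: the rightmost non-terminal is I; apply I → 2:  [ 2 , 1 , 1 , 1 , 1 ]

Final answer: L ⇒ [ E ] ⇒ [ E , I ] ⇒ [ E , 1 ] ⇒ [ E , I , 1 ] ⇒ [ E , 1 , 1 ] ⇒ [ E , I , 1 , 1 ] ⇒ [ E , 1 , 1 , 1 ] ⇒ [ E , I , 1 , 1 , 1 ] ⇒ [ E , 1 , 1 , 1 , 1 ] ⇒ [ I , 1 , 1 , 1 , 1 ] ⇒ [ 2 , 1 , 1 , 1 , 1 ]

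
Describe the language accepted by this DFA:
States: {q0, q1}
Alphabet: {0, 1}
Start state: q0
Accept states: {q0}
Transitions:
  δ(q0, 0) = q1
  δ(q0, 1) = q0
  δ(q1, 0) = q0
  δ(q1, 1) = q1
Analyzing the DFA structure:
Start state: q0
Accept states: {q0}
Interpreting what each state remembers (checking against the transitions):
  q0: an even number of 0s has been read so far
  q1: an odd number of 0s has been read so far
  δ(q0, 0): in q0 (an even number of 0s has been read so far), after reading 0 we have: an odd number of 0s has been read so far → q1
  δ(q0, 1): in q0 (an even number of 0s has been read so far), after reading 1 we have: an even number of 0s has been read so far → q0
  δ(q1, 0): in q1 (an odd number of 0s has been read so far), after reading 0 we have: an even number of 0s has been read so far → q0
  δ(q1, 1): in q1 (an odd number of 0s has been read so far), after reading 1 we have: an odd number of 0s has been read so far → q1
A string is accepted iff it ends in {q0}, i.e. an even number of 0s has been read so far.
Language: All binary strings with an even number of 0s

Final answer: All binary strings with an even number of 0s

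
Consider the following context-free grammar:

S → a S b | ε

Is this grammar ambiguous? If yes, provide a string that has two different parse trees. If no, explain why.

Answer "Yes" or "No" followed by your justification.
At every step exactly one production applies: if the remaining string to generate is non-empty it starts with a and ends with b, forcing S → a S b; if it is empty, S → ε is forced. Hence each string a^n b^n has exactly one derivation (S → a S b applied n times, then S → ε) and one parse tree.

Final answer: No - the grammar is unambiguous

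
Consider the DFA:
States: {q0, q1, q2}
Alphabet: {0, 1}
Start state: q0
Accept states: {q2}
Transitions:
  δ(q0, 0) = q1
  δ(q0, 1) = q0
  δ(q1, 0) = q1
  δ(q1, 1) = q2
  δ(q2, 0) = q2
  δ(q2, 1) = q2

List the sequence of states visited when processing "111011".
Starting at q0
Read '1': q0 -> q0
Read '1': q0 -> q0
Read '1': q0 -> q0
Read '0': q0 -> q1
Read '1': q1 -> q2
Read '1': q2 -> q2

Final answer: q0 -> q0 -> q0 -> q0 -> q1 -> q2 -> q2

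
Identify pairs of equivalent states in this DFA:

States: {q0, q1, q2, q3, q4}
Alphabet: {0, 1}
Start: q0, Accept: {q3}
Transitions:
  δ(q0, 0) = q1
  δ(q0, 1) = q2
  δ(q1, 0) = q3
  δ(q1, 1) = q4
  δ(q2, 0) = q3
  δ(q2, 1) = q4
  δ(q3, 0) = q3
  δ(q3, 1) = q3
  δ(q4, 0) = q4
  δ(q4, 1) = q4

Using the table-filling algorithm:
Round 0 – mark pairs where exactly one state is accepting: (q0,q3), (q1,q3), (q2,q3), (q3,q4)
Round 1 – newly marked: (q0,q1) [on 0: q1 vs q3, already marked]; (q0,q2) [on 0: q1 vs q3, already marked]; (q1,q4) [on 0: q3 vs q4, already marked]; (q2,q4) [on 0: q3 vs q4, already marked]
Round 2 – newly marked: (q0,q4) [on 0: q1 vs q4, already marked]
No further pairs can be marked.
(q1, q2) unmarked: δ(q1,0)=q3, δ(q2,0)=q3; δ(q1,1)=q4, δ(q2,1)=q4 → equivalent
Equivalent pairs: (q1, q2)

Final answer: Equivalent pairs: (q1, q2)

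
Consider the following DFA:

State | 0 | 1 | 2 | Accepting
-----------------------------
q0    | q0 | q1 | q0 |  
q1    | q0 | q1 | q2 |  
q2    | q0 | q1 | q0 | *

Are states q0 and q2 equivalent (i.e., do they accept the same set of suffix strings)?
Try the suffix ε (the empty string).
From q0: q0 — not accepting.
From q2: q2 — accepting.
The two states disagree on this suffix, so they are not equivalent.

Final answer: No. Distinguishing string: ε (the empty string) - accepted from q2 but not from q0.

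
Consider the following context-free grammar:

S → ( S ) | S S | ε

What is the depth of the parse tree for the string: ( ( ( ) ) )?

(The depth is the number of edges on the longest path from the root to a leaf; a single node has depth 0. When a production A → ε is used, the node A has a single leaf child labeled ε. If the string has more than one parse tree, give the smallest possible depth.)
The string is 3 nested pairs. The shallowest parse tree applies S → ( S ) 3 times (one node per nested pair, each a child of the previous) and then S → ε in the middle.
S nodes at depths 0..3, ε leaf at depth 4; parentheses leaves are at depths 1..3.
(Using S → S S with an S → ε child anywhere only adds levels, so it cannot give a shallower tree.)
Depth = 4.

Final answer: 4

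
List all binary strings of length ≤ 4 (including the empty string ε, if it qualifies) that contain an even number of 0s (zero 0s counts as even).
Checking every binary string of length 0 to 4:
  Length 0: accepted: ε | rejected: (none)
  Length 1: accepted: 1 | rejected: 0
  Length 2: accepted: 00, 11 | rejected: 01, 10
  Length 3: accepted: 001, 010, 100, 111 | rejected: 000, 011, 101, 110
  Length 4: accepted: 0000, 0011, 0101, 0110, 1001, 1010, 1100, 1111 | rejected: 0001, 0010, 0100, 0111, 1000, 1011, 1101, 1110
Total: 16 string(s).

Final answer: ε, 1, 00, 11, 001, 010, 100, 111, 0000, 0011, 0101, 0110, 1001, 1010, 1100, 1111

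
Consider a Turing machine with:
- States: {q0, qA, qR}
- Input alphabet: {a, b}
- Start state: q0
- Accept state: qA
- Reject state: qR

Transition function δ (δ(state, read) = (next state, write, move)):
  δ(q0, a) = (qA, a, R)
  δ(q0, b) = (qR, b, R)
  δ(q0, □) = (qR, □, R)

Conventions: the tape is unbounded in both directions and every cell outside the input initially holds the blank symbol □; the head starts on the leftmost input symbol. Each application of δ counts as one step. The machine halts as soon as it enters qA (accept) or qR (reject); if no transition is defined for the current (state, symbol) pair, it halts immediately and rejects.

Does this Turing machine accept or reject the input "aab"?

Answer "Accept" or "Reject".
Step 0: [q0]aab (head at position 0)
Step 1: δ(q0, a) = (qA, a, R)  ⊢  a[qA]ab (head at position 1)
The machine is in qA, so it halts and accepts.

Final answer: Accept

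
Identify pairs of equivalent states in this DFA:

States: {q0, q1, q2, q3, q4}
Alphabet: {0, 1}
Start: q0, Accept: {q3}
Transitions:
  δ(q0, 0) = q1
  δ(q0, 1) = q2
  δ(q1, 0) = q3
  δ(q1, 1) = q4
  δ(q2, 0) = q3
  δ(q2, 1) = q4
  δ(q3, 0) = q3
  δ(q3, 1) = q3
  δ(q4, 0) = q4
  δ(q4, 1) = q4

Using the table-filling algorithm:
Round 0 – mark pairs where exactly one state is accepting: (q0,q3), (q1,q3), (q2,q3), (q3,q4)
Round 1 – newly marked: (q0,q1) [on 0: q1 vs q3, already marked]; (q0,q2) [on 0: q1 vs q3, already marked]; (q1,q4) [on 0: q3 vs q4, already marked]; (q2,q4) [on 0: q3 vs q4, already marked]
Round 2 – newly marked: (q0,q4) [on 0: q1 vs q4, already marked]
No further pairs can be marked.
(q1, q2) unmarked: δ(q1,0)=q3, δ(q2,0)=q3; δ(q1,1)=q4, δ(q2,1)=q4 → equivalent
Equivalent pairs: (q1, q2)

Final answer: Equivalent pairs: (q1, q2)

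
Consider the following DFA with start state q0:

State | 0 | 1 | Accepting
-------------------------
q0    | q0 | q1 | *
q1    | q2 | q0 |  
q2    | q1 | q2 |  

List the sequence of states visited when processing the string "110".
q0 → q1 → q0 → q0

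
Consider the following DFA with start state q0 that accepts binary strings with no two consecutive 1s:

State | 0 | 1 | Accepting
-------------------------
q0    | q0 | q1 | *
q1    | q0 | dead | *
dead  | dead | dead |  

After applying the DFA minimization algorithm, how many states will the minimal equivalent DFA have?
All 3 states are reachable from q0, so none can be removed as unreachable.
Table-filling: first mark every (accepting, non-accepting) pair as distinguishable (accepting: {q0, q1}; non-accepting: {dead}).
Round 1: (q0, q1) on '1' go to q1 and dead, already distinguishable → mark.
Every pair of states is distinguishable, so the DFA is already minimal.
Equivalence classes: {q0}, {q1}, {dead} → 3 states.

Final answer: 3 states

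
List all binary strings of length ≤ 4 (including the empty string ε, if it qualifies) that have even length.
Checking every binary string of length 0 to 4:
  Length 0: accepted: ε | rejected: (none)
  Length 1: accepted: (none) | rejected: 0, 1
  Length 2: accepted: 00, 01, 10, 11 | rejected: (none)
  Length 3: accepted: (none) | rejected: 000, 001, 010, 011, 100, 101, 110, 111
  Length 4: accepted: 0000, 0001, 0010, 0011, 0100, 0101, 0110, 0111, 1000, 1001, 1010, 1011, 1100, 1101, 1110, 1111 | rejected: (none)
Total: 21 string(s).

Final answer: ε, 00, 01, 10, 11, 0000, 0001, 0010, 0011, 0100, 0101, 0110, 0111, 1000, 1001, 1010, 1011, 1100, 1101, 1110, 1111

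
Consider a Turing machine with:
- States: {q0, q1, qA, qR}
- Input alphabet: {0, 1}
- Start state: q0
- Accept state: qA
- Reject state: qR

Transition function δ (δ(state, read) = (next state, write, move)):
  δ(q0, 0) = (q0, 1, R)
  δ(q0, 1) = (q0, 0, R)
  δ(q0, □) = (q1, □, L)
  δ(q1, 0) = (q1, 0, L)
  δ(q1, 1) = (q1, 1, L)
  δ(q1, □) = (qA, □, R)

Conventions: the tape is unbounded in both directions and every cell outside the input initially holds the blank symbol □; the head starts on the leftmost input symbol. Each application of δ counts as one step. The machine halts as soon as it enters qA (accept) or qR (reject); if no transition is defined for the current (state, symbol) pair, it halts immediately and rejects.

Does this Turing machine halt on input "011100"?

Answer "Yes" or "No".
Step 0: [q0]011100 (head at position 0)
Step 1: δ(q0, 0) = (q0, 1, R)  ⊢  1[q0]11100 (head at position 1)
Step 2: δ(q0, 1) = (q0, 0, R)  ⊢  10[q0]1100 (head at position 2)
Step 3: δ(q0, 1) = (q0, 0, R)  ⊢  100[q0]100 (head at position 3)
Step 4: δ(q0, 1) = (q0, 0, R)  ⊢  1000[q0]00 (head at position 4)
Step 5: δ(q0, 0) = (q0, 1, R)  ⊢  10001[q0]0 (head at position 5)
Step 6: δ(q0, 0) = (q0, 1, R)  ⊢  100011[q0]□ (head at position 6)
Step 7: δ(q0, □) = (q1, □, L)  ⊢  10001[q1]1□ (head at position 5)
Step 8: δ(q1, 1) = (q1, 1, L)  ⊢  1000[q1]11□ (head at position 4)
Step 9: δ(q1, 1) = (q1, 1, L)  ⊢  100[q1]011□ (head at position 3)
Step 10: δ(q1, 0) = (q1, 0, L)  ⊢  10[q1]0011□ (head at position 2)
Step 11: δ(q1, 0) = (q1, 0, L)  ⊢  1[q1]00011□ (head at position 1)
Step 12: δ(q1, 0) = (q1, 0, L)  ⊢  [q1]100011□ (head at position 0)
Step 13: δ(q1, 1) = (q1, 1, L)  ⊢  [q1]□100011□ (head at position -1)
Step 14: δ(q1, □) = (qA, □, R)  ⊢  □[qA]100011□ (head at position 0)
The machine is in qA, so it halts and accepts.
It halts after 14 steps.

Final answer: Yes - halts after 14 steps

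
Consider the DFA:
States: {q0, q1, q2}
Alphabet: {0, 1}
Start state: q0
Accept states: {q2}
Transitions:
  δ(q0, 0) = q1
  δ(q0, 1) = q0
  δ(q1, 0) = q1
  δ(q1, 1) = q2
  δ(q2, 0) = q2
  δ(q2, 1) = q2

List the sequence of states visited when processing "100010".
Starting at q0
Read '1': q0 -> q0
Read '0': q0 -> q1
Read '0': q1 -> q1
Read '0': q1 -> q1
Read '1': q1 -> q2
Read '0': q2 -> q2

Final answer: q0 -> q0 -> q1 -> q1 -> q1 -> q2 -> q2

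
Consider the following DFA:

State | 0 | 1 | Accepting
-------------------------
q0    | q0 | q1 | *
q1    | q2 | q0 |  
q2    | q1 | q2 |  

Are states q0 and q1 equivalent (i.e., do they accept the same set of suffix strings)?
Try the suffix ε (the empty string).
From q0: q0 — accepting.
From q1: q1 — not accepting.
The two states disagree on this suffix, so they are not equivalent.

Final answer: No. Distinguishing string: ε (the empty string) - accepted from q0 but not from q1.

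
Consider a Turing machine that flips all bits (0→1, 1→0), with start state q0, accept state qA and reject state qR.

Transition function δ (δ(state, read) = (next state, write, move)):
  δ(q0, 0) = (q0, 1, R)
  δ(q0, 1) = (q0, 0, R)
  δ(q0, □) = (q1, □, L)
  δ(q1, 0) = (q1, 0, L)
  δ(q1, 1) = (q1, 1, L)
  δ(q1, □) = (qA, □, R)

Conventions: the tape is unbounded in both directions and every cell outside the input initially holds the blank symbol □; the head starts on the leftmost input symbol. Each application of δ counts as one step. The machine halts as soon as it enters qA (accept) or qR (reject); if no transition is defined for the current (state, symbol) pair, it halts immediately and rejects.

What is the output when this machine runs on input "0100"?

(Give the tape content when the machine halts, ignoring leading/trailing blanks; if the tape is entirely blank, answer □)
Step 0: [q0]0100 (head at position 0)
Step 1: δ(q0, 0) = (q0, 1, R)  ⊢  1[q0]100 (head at position 1)
Step 2: δ(q0, 1) = (q0, 0, R)  ⊢  10[q0]00 (head at position 2)
Step 3: δ(q0, 0) = (q0, 1, R)  ⊢  101[q0]0 (head at position 3)
Step 4: δ(q0, 0) = (q0, 1, R)  ⊢  1011[q0]□ (head at position 4)
Step 5: δ(q0, □) = (q1, □, L)  ⊢  101[q1]1□ (head at position 3)
Step 6: δ(q1, 1) = (q1, 1, L)  ⊢  10[q1]11□ (head at position 2)
Step 7: δ(q1, 1) = (q1, 1, L)  ⊢  1[q1]011□ (head at position 1)
Step 8: δ(q1, 0) = (q1, 0, L)  ⊢  [q1]1011□ (head at position 0)
Step 9: δ(q1, 1) = (q1, 1, L)  ⊢  [q1]□1011□ (head at position -1)
Step 10: δ(q1, □) = (qA, □, R)  ⊢  □[qA]1011□ (head at position 0)
The machine is in qA, so it halts and accepts.
Tape content when halted (ignoring surrounding blanks): 1011

Final answer: Output: 1011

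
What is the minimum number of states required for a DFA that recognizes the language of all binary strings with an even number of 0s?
Language: binary strings with an even number of 0s
Lower bound (Myhill–Nerode): the prefixes ε, 0 are pairwise distinguishable:
  ε vs 0: suffix ε distinguishes them (ε has zero 0s (accepted), 0 has one 0 (rejected))
So any DFA needs at least 2 states.
Upper bound: a DFA with 2 states exists (one state per class above).
Minimum states: 2

Final answer: 2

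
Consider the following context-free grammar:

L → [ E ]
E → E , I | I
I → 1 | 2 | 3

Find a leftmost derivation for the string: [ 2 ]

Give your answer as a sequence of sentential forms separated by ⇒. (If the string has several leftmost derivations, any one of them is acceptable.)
Start with L.
Step 1: the leftmost non-terminal is L; apply L → [ E ]:  [ E ]
Step 2: the leftmost non-terminal is E; apply E → I:  [ I ]
Step 3: the leftmost non-terminal is I; apply I → 2:  [ 2 ]

Final answer: L ⇒ [ E ] ⇒ [ I ] ⇒ [ 2 ]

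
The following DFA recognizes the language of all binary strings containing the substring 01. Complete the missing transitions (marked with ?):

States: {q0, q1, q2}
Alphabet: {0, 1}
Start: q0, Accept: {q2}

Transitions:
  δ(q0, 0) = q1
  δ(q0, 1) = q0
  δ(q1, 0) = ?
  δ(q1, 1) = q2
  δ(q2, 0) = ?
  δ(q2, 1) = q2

What each state remembers (consistent with the given transitions and accept states):
  q0: 01 not seen yet and the last symbol was not 0
  q1: 01 not seen yet and the last symbol was 0
  q2: the substring 01 has already been seen
Filling in the missing entries:
  δ(q1, 0): in q1 (01 not seen yet and the last symbol was 0), after reading 0 we have: 01 not seen yet and the last symbol was 0 → q1
  δ(q2, 0): in q2 (the substring 01 has already been seen), after reading 0 we have: the substring 01 has already been seen → q2

Final answer: δ(q1, 0) = q1; δ(q2, 0) = q2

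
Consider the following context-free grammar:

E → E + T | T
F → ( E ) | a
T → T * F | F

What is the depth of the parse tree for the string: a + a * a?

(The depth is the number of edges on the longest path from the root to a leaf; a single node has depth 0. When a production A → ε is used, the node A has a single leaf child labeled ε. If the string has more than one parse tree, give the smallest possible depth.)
The grammar is unambiguous; the parse tree of a + a * a is:
E → E + T at the root (depth 0).
  Left E (depth 1) → T (2) → F (3) → a (4).
  Right T (depth 1) → T * F; that T (2) → F (3) → a (4); F (2) → a (3).
The longest root-to-leaf paths have 4 edges.
Depth = 4.

Final answer: 4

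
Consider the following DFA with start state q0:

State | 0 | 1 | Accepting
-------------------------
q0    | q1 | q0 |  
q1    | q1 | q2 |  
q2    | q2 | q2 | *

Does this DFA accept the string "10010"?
Start in q0.
Read '1': q0 → q0
Read '0': q0 → q1
Read '0': q1 → q1
Read '1': q1 → q2
Read '0': q2 → q2
Final state q2 is accepting, so the string is accepted.

Final answer: Yes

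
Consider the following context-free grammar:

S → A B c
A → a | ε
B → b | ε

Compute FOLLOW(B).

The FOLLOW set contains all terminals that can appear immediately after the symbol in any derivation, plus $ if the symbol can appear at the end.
B occurs in S → A B c, immediately followed by the terminal c. So FOLLOW(B) = {c}.

Final answer: {c}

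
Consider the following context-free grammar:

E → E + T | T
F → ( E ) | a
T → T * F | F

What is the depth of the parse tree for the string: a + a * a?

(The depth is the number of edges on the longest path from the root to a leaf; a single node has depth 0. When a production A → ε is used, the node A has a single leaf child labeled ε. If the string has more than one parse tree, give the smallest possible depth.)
The grammar is unambiguous; the parse tree of a + a * a is:
E → E + T at the root (depth 0).
  Left E (depth 1) → T (2) → F (3) → a (4).
  Right T (depth 1) → T * F; that T (2) → F (3) → a (4); F (2) → a (3).
The longest root-to-leaf paths have 4 edges.
Depth = 4.

Final answer: 4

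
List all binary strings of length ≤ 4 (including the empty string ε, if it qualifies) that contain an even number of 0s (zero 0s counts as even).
Checking every binary string of length 0 to 4:
  Length 0: accepted: ε | rejected: (none)
  Length 1: accepted: 1 | rejected: 0
  Length 2: accepted: 00, 11 | rejected: 01, 10
  Length 3: accepted: 001, 010, 100, 111 | rejected: 000, 011, 101, 110
  Length 4: accepted: 0000, 0011, 0101, 0110, 1001, 1010, 1100, 1111 | rejected: 0001, 0010, 0100, 0111, 1000, 1011, 1101, 1110
Total: 16 string(s).

Final answer: ε, 1, 00, 11, 001, 010, 100, 111, 0000, 0011, 0101, 0110, 1001, 1010, 1100, 1111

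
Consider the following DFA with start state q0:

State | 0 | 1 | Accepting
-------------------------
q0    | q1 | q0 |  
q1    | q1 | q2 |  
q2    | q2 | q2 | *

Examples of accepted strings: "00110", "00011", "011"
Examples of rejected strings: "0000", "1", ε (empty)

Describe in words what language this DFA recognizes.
binary strings containing '01' as a substring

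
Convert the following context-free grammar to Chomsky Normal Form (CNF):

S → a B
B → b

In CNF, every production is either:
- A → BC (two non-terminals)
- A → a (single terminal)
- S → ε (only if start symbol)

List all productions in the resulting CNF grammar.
The grammar has no ε-productions or unit productions to eliminate.
S → a B has terminal a in a right-hand side of length ≥ 2: introduce T_a → a and use T_a in place of a.
B → b is already in CNF (single terminal) – keep it.
S → a B becomes S → T_a B.
Resulting CNF grammar (3 productions): T_a → a; B → b; S → T_a B

Final answer: T_a → a; B → b; S → T_a B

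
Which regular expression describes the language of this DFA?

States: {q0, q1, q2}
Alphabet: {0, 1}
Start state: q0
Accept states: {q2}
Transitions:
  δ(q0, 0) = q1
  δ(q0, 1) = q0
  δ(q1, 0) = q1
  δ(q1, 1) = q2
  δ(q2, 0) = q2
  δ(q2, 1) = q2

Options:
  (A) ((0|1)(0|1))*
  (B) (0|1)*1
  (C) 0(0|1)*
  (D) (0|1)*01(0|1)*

Testing sample strings against the DFA:
  '101' -> accepted
  '0110' -> accepted
  '01111' -> accepted
  '00001' -> accepted
Checking each option for a counterexample:
  (A) ((0|1)(0|1))*: ε is rejected by the DFA but matches the regex → eliminated
  (B) (0|1)*1: '1' is rejected by the DFA but matches the regex → eliminated
  (C) 0(0|1)*: '0' is rejected by the DFA but matches the regex → eliminated
  (D) (0|1)*01(0|1)*: agrees with the DFA on all strings of length ≤ 4
Only (D) (0|1)*01(0|1)* is consistent with the DFA.

Final answer: (D) (0|1)*01(0|1)*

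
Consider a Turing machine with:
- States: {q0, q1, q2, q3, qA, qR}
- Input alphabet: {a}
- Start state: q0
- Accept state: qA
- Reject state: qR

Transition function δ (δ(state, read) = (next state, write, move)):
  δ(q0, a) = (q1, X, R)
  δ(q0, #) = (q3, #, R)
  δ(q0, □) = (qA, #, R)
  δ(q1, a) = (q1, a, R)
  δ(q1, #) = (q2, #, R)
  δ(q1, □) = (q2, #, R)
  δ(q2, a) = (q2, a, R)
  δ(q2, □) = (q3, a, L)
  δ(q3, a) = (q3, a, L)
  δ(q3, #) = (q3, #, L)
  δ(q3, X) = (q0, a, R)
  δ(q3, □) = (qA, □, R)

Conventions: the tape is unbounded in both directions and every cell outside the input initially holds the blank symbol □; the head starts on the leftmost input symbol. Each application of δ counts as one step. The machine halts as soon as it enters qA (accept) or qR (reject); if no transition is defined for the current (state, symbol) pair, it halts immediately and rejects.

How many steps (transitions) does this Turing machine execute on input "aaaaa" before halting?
Trace (configuration after each step, as tape_left[state]tape_right with head position):
Step 0: [q0]aaaaa (head at position 0)
Step 1: X[q1]aaaa (head 1)
Step 2: Xa[q1]aaa (head 2)
Step 3: Xaa[q1]aa (head 3)
Step 4: Xaaa[q1]a (head 4)
Step 5: Xaaaa[q1]□ (head 5)
Step 6: Xaaaa#[q2]□ (head 6)
Step 7: Xaaaa[q3]#a (head 5)
Step 8: Xaaa[q3]a#a (head 4)
Step 9: Xaa[q3]aa#a (head 3)
Step 10: Xa[q3]aaa#a (head 2)
Step 11: X[q3]aaaa#a (head 1)
Step 12: [q3]Xaaaa#a (head 0)
Step 13: a[q0]aaaa#a (head 1)
Step 14: aX[q1]aaa#a (head 2)
Step 15: aXa[q1]aa#a (head 3)
Step 16: aXaa[q1]a#a (head 4)
Step 17: aXaaa[q1]#a (head 5)
Step 18: aXaaa#[q2]a (head 6)
Step 19: aXaaa#a[q2]□ (head 7)
Step 20: aXaaa#[q3]aa (head 6)
Step 21: aXaaa[q3]#aa (head 5)
Step 22: aXaa[q3]a#aa (head 4)
Step 23: aXa[q3]aa#aa (head 3)
Step 24: aX[q3]aaa#aa (head 2)
Step 25: a[q3]Xaaa#aa (head 1)
Step 26: aa[q0]aaa#aa (head 2)
Step 27: aaX[q1]aa#aa (head 3)
Step 28: aaXa[q1]a#aa (head 4)
Step 29: aaXaa[q1]#aa (head 5)
Step 30: aaXaa#[q2]aa (head 6)
Step 31: aaXaa#a[q2]a (head 7)
Step 32: aaXaa#aa[q2]□ (head 8)
Step 33: aaXaa#a[q3]aa (head 7)
Step 34: aaXaa#[q3]aaa (head 6)
Step 35: aaXaa[q3]#aaa (head 5)
Step 36: aaXa[q3]a#aaa (head 4)
Step 37: aaX[q3]aa#aaa (head 3)
Step 38: aa[q3]Xaa#aaa (head 2)
Step 39: aaa[q0]aa#aaa (head 3)
Step 40: aaaX[q1]a#aaa (head 4)
Step 41: aaaXa[q1]#aaa (head 5)
Step 42: aaaXa#[q2]aaa (head 6)
Step 43: aaaXa#a[q2]aa (head 7)
Step 44: aaaXa#aa[q2]a (head 8)
Step 45: aaaXa#aaa[q2]□ (head 9)
Step 46: aaaXa#aa[q3]aa (head 8)
Step 47: aaaXa#a[q3]aaa (head 7)
Step 48: aaaXa#[q3]aaaa (head 6)
Step 49: aaaXa[q3]#aaaa (head 5)
Step 50: aaaX[q3]a#aaaa (head 4)
Step 51: aaa[q3]Xa#aaaa (head 3)
Step 52: aaaa[q0]a#aaaa (head 4)
Step 53: aaaaX[q1]#aaaa (head 5)
Step 54: aaaaX#[q2]aaaa (head 6)
Step 55: aaaaX#a[q2]aaa (head 7)
Step 56: aaaaX#aa[q2]aa (head 8)
Step 57: aaaaX#aaa[q2]a (head 9)
Step 58: aaaaX#aaaa[q2]□ (head 10)
Step 59: aaaaX#aaa[q3]aa (head 9)
Step 60: aaaaX#aa[q3]aaa (head 8)
Step 61: aaaaX#a[q3]aaaa (head 7)
Step 62: aaaaX#[q3]aaaaa (head 6)
Step 63: aaaaX[q3]#aaaaa (head 5)
Step 64: aaaa[q3]X#aaaaa (head 4)
Step 65: aaaaa[q0]#aaaaa (head 5)
Step 66: aaaaa#[q3]aaaaa (head 6)
Step 67: aaaaa[q3]#aaaaa (head 5)
Step 68: aaaa[q3]a#aaaaa (head 4)
Step 69: aaa[q3]aa#aaaaa (head 3)
Step 70: aa[q3]aaa#aaaaa (head 2)
Step 71: a[q3]aaaa#aaaaa (head 1)
Step 72: [q3]aaaaa#aaaaa (head 0)
Step 73: [q3]□aaaaa#aaaaa (head -1)
Step 74: □[qA]aaaaa#aaaaa (head 0)
The machine is in qA, so it halts and accepts.
Number of transitions executed: 74.

Final answer: 74 steps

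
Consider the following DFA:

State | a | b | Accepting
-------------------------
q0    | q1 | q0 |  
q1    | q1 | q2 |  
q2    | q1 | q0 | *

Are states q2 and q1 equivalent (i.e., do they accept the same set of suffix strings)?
Try the suffix ε (the empty string).
From q2: q2 — accepting.
From q1: q1 — not accepting.
The two states disagree on this suffix, so they are not equivalent.

Final answer: No. Distinguishing string: ε (the empty string) - accepted from q2 but not from q1.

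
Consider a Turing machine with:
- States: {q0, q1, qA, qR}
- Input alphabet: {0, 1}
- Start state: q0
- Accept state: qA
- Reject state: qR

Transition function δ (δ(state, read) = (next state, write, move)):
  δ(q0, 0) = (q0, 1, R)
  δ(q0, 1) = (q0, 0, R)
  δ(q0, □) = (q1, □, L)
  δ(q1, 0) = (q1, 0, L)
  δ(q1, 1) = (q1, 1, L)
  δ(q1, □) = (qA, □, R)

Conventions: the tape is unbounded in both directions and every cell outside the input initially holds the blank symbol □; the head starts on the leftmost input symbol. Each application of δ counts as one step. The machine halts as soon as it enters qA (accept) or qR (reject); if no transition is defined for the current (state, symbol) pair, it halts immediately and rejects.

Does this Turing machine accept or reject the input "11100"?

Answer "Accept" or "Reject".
Step 0: [q0]11100 (head at position 0)
Step 1: δ(q0, 1) = (q0, 0, R)  ⊢  0[q0]1100 (head at position 1)
Step 2: δ(q0, 1) = (q0, 0, R)  ⊢  00[q0]100 (head at position 2)
Step 3: δ(q0, 1) = (q0, 0, R)  ⊢  000[q0]00 (head at position 3)
Step 4: δ(q0, 0) = (q0, 1, R)  ⊢  0001[q0]0 (head at position 4)
Step 5: δ(q0, 0) = (q0, 1, R)  ⊢  00011[q0]□ (head at position 5)
Step 6: δ(q0, □) = (q1, □, L)  ⊢  0001[q1]1□ (head at position 4)
Step 7: δ(q1, 1) = (q1, 1, L)  ⊢  000[q1]11□ (head at position 3)
Step 8: δ(q1, 1) = (q1, 1, L)  ⊢  00[q1]011□ (head at position 2)
Step 9: δ(q1, 0) = (q1, 0, L)  ⊢  0[q1]0011□ (head at position 1)
Step 10: δ(q1, 0) = (q1, 0, L)  ⊢  [q1]00011□ (head at position 0)
Step 11: δ(q1, 0) = (q1, 0, L)  ⊢  [q1]□00011□ (head at position -1)
Step 12: δ(q1, □) = (qA, □, R)  ⊢  □[qA]00011□ (head at position 0)
The machine is in qA, so it halts and accepts.

Final answer: Accept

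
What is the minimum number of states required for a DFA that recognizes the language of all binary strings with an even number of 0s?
Language: binary strings with an even number of 0s
Lower bound (Myhill–Nerode): the prefixes ε, 0 are pairwise distinguishable:
  ε vs 0: suffix ε distinguishes them (ε has zero 0s (accepted), 0 has one 0 (rejected))
So any DFA needs at least 2 states.
Upper bound: a DFA with 2 states exists (one state per class above).
Minimum states: 2

Final answer: 2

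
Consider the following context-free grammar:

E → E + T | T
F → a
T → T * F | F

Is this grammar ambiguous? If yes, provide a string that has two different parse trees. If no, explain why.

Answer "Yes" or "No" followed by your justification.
This is the standard stratified expression grammar: '+' is introduced only by the left-recursive rule E → E + T and '*' only by the left-recursive rule T → T * F, with F → a. For any string, the last '+' must be the one produced at the root E (everything after it is a T containing no '+'), and likewise within each T the last '*' is produced at its root. This fixes the parse tree uniquely (left-associative, '*' binding tighter than '+'), so every string has exactly one parse tree.

Final answer: No - the grammar is unambiguous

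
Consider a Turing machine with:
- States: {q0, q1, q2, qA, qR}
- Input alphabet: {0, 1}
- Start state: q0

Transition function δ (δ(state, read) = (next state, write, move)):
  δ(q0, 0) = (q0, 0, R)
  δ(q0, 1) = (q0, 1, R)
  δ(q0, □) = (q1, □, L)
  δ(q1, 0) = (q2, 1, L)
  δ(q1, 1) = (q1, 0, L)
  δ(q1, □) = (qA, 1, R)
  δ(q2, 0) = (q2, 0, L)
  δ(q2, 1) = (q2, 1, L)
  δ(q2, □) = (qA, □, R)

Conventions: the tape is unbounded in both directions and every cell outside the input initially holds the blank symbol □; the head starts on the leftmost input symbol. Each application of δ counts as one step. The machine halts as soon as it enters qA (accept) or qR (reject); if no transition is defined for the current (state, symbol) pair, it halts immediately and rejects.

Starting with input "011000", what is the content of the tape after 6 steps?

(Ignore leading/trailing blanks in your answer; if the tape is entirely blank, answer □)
Step 0: [q0]011000 (head at position 0)
Step 1: δ(q0, 0) = (q0, 0, R)  ⊢  0[q0]11000 (head at position 1)
Step 2: δ(q0, 1) = (q0, 1, R)  ⊢  01[q0]1000 (head at position 2)
Step 3: δ(q0, 1) = (q0, 1, R)  ⊢  011[q0]000 (head at position 3)
Step 4: δ(q0, 0) = (q0, 0, R)  ⊢  0110[q0]00 (head at position 4)
Step 5: δ(q0, 0) = (q0, 0, R)  ⊢  01100[q0]0 (head at position 5)
Step 6: δ(q0, 0) = (q0, 0, R)  ⊢  011000[q0]□ (head at position 6)
Tape after 6 steps (ignoring surrounding blanks): 011000

Final answer: Tape: 011000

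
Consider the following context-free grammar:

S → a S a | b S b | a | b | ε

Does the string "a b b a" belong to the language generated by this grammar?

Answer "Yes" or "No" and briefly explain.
A derivation exists: S ⇒ a S a ⇒ a b S b a ⇒ a b b a (using S → a S a, S → b S b, then S → ε).

Final answer: Yes - a valid derivation exists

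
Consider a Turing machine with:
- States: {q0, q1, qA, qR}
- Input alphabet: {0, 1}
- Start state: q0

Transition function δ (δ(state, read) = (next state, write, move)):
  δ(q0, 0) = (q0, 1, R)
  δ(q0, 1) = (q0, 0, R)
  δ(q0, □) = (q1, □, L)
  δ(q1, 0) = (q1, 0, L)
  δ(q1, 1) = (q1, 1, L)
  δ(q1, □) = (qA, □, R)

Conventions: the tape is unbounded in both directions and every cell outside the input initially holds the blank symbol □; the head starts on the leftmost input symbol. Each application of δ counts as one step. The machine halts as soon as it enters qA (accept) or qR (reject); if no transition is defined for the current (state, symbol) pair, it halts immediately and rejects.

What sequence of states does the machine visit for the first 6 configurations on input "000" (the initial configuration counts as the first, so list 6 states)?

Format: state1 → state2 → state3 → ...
Step 0: [q0]000 (head at position 0)
Step 1: δ(q0, 0) = (q0, 1, R)  ⊢  1[q0]00 (head at position 1)
Step 2: δ(q0, 0) = (q0, 1, R)  ⊢  11[q0]0 (head at position 2)
Step 3: δ(q0, 0) = (q0, 1, R)  ⊢  111[q0]□ (head at position 3)
Step 4: δ(q0, □) = (q1, □, L)  ⊢  11[q1]1□ (head at position 2)
Step 5: δ(q1, 1) = (q1, 1, L)  ⊢  1[q1]11□ (head at position 1)
Reading off the states of these 6 configurations: q0 → q0 → q0 → q0 → q1 → q1

Final answer: q0 → q0 → q0 → q0 → q1 → q1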